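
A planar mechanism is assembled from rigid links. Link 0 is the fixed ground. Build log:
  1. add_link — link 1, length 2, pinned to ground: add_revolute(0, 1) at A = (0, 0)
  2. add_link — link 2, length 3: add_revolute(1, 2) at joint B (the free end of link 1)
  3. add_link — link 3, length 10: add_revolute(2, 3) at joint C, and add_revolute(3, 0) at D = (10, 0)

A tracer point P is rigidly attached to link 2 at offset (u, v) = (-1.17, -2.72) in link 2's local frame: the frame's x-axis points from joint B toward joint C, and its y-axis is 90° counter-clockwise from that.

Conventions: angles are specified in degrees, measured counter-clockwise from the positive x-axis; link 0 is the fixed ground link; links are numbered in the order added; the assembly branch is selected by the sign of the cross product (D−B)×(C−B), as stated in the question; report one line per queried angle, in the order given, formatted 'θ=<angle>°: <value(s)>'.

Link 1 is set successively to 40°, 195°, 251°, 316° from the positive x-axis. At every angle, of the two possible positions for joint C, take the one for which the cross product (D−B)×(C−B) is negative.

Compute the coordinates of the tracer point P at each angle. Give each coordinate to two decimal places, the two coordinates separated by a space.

A=(0,0), D=(10.00,0)
θ=40°: B = A + 2.00·(cos40°, sin40°) = (1.5321, 1.2856)
θ=40°: |BD| = 8.5649
θ=40°: circle(B,3.00) ∩ circle(D,10.00): a=-1.0299, h=2.8177
θ=40°:   candidates: C₊=(0.9368,4.2259) cross=24.133; C₋=(0.0909,-1.3456) cross=-24.133
θ=40°:   branch - wants cross < 0 → take C=(0.0909,-1.3456) (cross=-24.133)
θ=40°: ex = (C−B)/|BC| = (-0.4804,-0.8771); ey = (0.8771,-0.4804)
θ=40°: P = B + -1.17·ex + -2.72·ey = (-0.2915,3.6184)
θ=195°: B = A + 2.00·(cos195°, sin195°) = (-1.9319, -0.5176)
θ=195°: |BD| = 11.9431
θ=195°: circle(B,3.00) ∩ circle(D,10.00): a=2.1618, h=2.0801
θ=195°:   candidates: C₊=(0.1378,1.6542) cross=24.842; C₋=(0.3181,-2.5020) cross=-24.842
θ=195°:   branch - wants cross < 0 → take C=(0.3181,-2.5020) (cross=-24.842)
θ=195°: ex = (C−B)/|BC| = (0.7500,-0.6615); ey = (0.6615,0.7500)
θ=195°: P = B + -1.17·ex + -2.72·ey = (-4.6085,-1.7836)
θ=251°: B = A + 2.00·(cos251°, sin251°) = (-0.6511, -1.8910)
θ=251°: |BD| = 10.8177
θ=251°: circle(B,3.00) ∩ circle(D,10.00): a=1.2028, h=2.7483
θ=251°:   candidates: C₊=(0.0527,1.0252) cross=29.731; C₋=(1.0136,-4.3868) cross=-29.731
θ=251°:   branch - wants cross < 0 → take C=(1.0136,-4.3868) (cross=-29.731)
θ=251°: ex = (C−B)/|BC| = (0.5549,-0.8319); ey = (0.8319,0.5549)
θ=251°: P = B + -1.17·ex + -2.72·ey = (-3.5632,-2.4270)
θ=316°: B = A + 2.00·(cos316°, sin316°) = (1.4387, -1.3893)
θ=316°: |BD| = 8.6733
θ=316°: circle(B,3.00) ∩ circle(D,10.00): a=-0.9093, h=2.8589
θ=316°:   candidates: C₊=(0.0832,1.2870) cross=24.796; C₋=(0.9990,-4.3569) cross=-24.796
θ=316°:   branch - wants cross < 0 → take C=(0.9990,-4.3569) (cross=-24.796)
θ=316°: ex = (C−B)/|BC| = (-0.1465,-0.9892); ey = (0.9892,-0.1465)
θ=316°: P = B + -1.17·ex + -2.72·ey = (-1.0805,0.1667)

θ=40°: -0.29 3.62
θ=195°: -4.61 -1.78
θ=251°: -3.56 -2.43
θ=316°: -1.08 0.17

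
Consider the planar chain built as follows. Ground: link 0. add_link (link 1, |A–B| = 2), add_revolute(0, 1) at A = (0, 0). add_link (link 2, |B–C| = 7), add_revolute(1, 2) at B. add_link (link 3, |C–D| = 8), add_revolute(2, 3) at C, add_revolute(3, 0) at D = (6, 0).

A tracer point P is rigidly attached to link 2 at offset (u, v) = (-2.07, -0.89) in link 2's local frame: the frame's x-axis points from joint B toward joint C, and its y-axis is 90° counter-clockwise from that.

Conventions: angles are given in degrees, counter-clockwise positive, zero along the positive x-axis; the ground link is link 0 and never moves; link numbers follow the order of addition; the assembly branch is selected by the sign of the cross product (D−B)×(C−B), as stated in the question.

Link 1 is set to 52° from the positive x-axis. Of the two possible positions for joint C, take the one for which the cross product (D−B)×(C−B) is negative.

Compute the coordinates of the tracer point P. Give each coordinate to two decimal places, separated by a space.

A=(0,0), D=(6.00,0)
B = A + 2.00·(cos52°, sin52°) = (1.2313, 1.5760)
|BD| = 5.0224
circle(B,7.00) ∩ circle(D,8.00): a=1.0179, h=6.9256
  candidates: C₊=(4.3710,7.8324) cross=34.783; C₋=(0.0245,-5.3192) cross=-34.783
  branch - wants cross < 0 → take C=(0.0245,-5.3192) (cross=-34.783)
ex = (C−B)/|BC| = (-0.1724,-0.9850); ey = (0.9850,-0.1724)
P = B + -2.07·ex + -0.89·ey = (0.7115,3.7685)

0.71 3.77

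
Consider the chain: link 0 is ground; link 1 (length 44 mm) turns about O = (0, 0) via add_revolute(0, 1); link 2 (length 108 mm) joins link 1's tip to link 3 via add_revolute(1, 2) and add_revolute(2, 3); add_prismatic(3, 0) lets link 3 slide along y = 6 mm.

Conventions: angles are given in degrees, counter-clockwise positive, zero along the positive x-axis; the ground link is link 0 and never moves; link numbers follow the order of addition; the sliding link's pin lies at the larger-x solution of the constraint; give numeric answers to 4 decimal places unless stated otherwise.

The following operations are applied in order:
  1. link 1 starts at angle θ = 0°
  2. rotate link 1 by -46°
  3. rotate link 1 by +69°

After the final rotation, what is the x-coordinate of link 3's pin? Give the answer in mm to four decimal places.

geometry: r = 44 mm, L = 108 mm, e = 6 mm; θ starts at 0°
rotate link 1 by -46°: θ ← 0° -46° = -46°
rotate link 1 by +69°: θ ← -46° +69° = 23°
crank pin P = (r cos θ, r sin θ) = (40.502214, 17.192170)
h = r sin θ − e = 17.192170 − 6 = 11.192170
x = r cos θ + √(L² − h²) = 40.502214 + 107.418506 = 147.920719

147.9207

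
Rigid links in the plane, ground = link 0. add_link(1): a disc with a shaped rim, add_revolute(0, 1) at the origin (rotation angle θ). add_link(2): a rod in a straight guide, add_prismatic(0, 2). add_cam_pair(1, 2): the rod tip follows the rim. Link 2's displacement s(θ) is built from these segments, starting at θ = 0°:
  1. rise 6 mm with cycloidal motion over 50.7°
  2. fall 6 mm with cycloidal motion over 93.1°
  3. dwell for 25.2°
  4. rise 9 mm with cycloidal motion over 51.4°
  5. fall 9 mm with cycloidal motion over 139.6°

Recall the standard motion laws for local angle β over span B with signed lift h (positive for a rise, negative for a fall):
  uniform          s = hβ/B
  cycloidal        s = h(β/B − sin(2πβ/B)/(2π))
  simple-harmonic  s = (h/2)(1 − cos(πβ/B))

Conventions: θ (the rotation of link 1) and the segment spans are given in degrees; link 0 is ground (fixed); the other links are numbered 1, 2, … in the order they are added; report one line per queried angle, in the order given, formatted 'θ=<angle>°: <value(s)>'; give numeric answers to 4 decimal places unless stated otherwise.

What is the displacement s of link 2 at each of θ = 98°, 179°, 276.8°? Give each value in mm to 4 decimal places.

segment 1 (0° to 50.7°, cycloidal, h = 6) is passed completely: s = 0.0000 + (6) = 6.0000
θ = 98° falls in segment 2 (50.7° to 143.8°, cycloidal, h = -6): β = 98 − 50.7 = 47.3°, B = 93.1°; Δs = -6·(0.5081 − sin(2π·0.5081)/(2π)) = -3.0966; s = 6.0000 − 3.0966 = 2.9034
segment 2 (50.7° to 143.8°, cycloidal, h = -6) is passed completely: s = 6.0000 + (-6) = 0.0000
segment 3 (143.8° to 169°, dwell): s unchanged at 0.0000
θ = 179° falls in segment 4 (169° to 220.4°, cycloidal, h = 9): β = 179 − 169 = 10°, B = 51.4°; Δs = 9·(0.1946 − sin(2π·0.1946)/(2π)) = 0.4046; s = 0.0000 + 0.4046 = 0.4046
segment 4 (169° to 220.4°, cycloidal, h = 9) is passed completely: s = 0.0000 + (9) = 9.0000
θ = 276.8° falls in segment 5 (220.4° to 360°, cycloidal, h = -9): β = 276.8 − 220.4 = 56.4°, B = 139.6°; Δs = -9·(0.4040 − sin(2π·0.4040)/(2π)) = -2.8236; s = 9.0000 − 2.8236 = 6.1764

θ=98°: 2.9034
θ=179°: 0.4046
θ=276.8°: 6.1764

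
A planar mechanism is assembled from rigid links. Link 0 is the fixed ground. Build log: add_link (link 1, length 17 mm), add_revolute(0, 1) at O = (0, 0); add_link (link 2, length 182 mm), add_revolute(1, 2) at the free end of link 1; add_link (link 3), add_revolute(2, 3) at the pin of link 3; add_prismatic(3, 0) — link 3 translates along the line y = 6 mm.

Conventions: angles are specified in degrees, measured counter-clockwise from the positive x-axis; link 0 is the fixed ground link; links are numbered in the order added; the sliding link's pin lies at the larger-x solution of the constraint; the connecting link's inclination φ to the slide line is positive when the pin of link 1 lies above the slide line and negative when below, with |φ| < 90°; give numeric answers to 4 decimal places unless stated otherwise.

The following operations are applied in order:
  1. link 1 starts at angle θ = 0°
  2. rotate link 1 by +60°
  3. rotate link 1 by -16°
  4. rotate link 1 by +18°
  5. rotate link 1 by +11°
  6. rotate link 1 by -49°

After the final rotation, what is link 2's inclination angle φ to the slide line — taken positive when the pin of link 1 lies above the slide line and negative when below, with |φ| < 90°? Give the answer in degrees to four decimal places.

geometry: r = 17 mm, L = 182 mm, e = 6 mm; θ starts at 0°
rotate link 1 by +60°: θ ← 0° +60° = 60°
rotate link 1 by -16°: θ ← 60° -16° = 44°
rotate link 1 by +18°: θ ← 44° +18° = 62°
rotate link 1 by +11°: θ ← 62° +11° = 73°
rotate link 1 by -49°: θ ← 73° -49° = 24°
h = r sin θ − e = 6.914523 − 6 = 0.914523
sin φ = h / L = 0.914523 / 182 = 0.00502485
φ = arcsin(0.00502485) = 0.287904°

0.2879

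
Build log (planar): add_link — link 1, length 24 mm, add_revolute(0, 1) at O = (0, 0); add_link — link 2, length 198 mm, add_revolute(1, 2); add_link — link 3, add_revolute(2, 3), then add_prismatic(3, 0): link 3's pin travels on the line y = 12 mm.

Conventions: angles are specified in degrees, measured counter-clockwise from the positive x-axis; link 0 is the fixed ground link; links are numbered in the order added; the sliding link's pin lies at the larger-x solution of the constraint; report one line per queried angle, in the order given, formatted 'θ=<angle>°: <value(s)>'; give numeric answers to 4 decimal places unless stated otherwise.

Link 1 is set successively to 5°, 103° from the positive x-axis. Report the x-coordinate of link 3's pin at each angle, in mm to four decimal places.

geometry: r = 24 mm, L = 198 mm, e = 12 mm
θ=5°: crank pin P = (r cos θ, r sin θ) = (23.908673, 2.091738)
θ=5°: h = r sin θ − e = 2.091738 − 12 = -9.908262
θ=5°: x = r cos θ + √(L² − h²) = 23.908673 + 197.751931 = 221.660604
θ=103°: crank pin P = (r cos θ, r sin θ) = (-5.398825, 23.384882)
θ=103°: h = r sin θ − e = 23.384882 − 12 = 11.384882
θ=103°: x = r cos θ + √(L² − h²) = -5.398825 + 197.672417 = 192.273592

θ=5°: 221.6606
θ=103°: 192.2736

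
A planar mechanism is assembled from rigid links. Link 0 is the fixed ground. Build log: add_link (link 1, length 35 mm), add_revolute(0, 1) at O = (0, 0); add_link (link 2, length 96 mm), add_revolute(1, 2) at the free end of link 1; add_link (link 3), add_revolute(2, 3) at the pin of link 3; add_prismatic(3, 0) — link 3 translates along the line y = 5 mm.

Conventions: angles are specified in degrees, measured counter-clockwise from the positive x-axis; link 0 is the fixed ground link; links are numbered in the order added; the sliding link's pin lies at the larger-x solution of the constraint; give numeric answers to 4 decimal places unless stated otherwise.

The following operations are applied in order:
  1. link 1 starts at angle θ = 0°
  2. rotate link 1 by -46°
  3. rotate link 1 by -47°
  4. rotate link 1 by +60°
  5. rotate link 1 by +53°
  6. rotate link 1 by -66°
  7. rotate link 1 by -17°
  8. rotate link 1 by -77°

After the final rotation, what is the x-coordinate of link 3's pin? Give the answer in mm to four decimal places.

geometry: r = 35 mm, L = 96 mm, e = 5 mm; θ starts at 0°
rotate link 1 by -46°: θ ← 0° -46° = -46°
rotate link 1 by -47°: θ ← -46° -47° = -93°
rotate link 1 by +60°: θ ← -93° +60° = -33°
rotate link 1 by +53°: θ ← -33° +53° = 20°
rotate link 1 by -66°: θ ← 20° -66° = -46°
rotate link 1 by -17°: θ ← -46° -17° = -63°
rotate link 1 by -77°: θ ← -63° -77° = -140°
crank pin P = (r cos θ, r sin θ) = (-26.811556, -22.497566)
h = r sin θ − e = -22.497566 − 5 = -27.497566
x = r cos θ + √(L² − h²) = -26.811556 + 91.977627 = 65.166071

65.1661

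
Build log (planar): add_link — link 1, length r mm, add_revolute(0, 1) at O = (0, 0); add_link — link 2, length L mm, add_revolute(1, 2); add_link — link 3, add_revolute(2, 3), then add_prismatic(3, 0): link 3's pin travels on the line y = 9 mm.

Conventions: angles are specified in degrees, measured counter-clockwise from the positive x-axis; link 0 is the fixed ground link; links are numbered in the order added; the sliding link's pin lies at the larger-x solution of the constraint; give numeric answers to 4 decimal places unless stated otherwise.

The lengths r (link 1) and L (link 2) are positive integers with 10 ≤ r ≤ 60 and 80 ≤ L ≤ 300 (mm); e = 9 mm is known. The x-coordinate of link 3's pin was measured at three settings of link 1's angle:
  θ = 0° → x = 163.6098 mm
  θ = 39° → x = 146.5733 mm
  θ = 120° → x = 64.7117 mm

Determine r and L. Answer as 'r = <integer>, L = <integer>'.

constraint per measurement: (x − r cos θ)² + (r sin θ − e)² = L²
subtracting the θ₁ and θ₂ equations cancels the r² and L² terms:
r = (x₁² − x₂²) / (2[(x₁cos θ₁ + e sin θ₁) − (x₂cos θ₂ + e sin θ₂)]) = 59.9998 → r = 60
L² = (x₁ − r cos θ₁)² + (r sin θ₁ − e)² = 10815.9907 → L = 104.0000 → L = 104
check at θ₃=120°: x = 64.7117 (printed 64.7117) ✓

r = 60, L = 104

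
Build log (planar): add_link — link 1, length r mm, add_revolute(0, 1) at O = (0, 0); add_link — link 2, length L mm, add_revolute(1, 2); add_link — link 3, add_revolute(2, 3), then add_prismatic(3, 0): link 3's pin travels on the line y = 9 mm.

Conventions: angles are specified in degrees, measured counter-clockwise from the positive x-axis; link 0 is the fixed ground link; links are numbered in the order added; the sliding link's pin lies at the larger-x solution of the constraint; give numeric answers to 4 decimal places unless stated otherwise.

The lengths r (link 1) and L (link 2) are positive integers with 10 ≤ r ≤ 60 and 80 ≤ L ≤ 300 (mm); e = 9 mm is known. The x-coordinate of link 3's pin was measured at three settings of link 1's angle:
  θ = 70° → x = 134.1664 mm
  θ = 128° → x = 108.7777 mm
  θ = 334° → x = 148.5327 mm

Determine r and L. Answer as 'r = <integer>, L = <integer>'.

constraint per measurement: (x − r cos θ)² + (r sin θ − e)² = L²
subtracting the θ₁ and θ₂ equations cancels the r² and L² terms:
r = (x₁² − x₂²) / (2[(x₁cos θ₁ + e sin θ₁) − (x₂cos θ₂ + e sin θ₂)]) = 27.0000 → r = 27
L² = (x₁ − r cos θ₁)² + (r sin θ₁ − e)² = 15876.0013 → L = 126.0000 → L = 126
check at θ₃=334°: x = 148.5327 (printed 148.5327) ✓

r = 27, L = 126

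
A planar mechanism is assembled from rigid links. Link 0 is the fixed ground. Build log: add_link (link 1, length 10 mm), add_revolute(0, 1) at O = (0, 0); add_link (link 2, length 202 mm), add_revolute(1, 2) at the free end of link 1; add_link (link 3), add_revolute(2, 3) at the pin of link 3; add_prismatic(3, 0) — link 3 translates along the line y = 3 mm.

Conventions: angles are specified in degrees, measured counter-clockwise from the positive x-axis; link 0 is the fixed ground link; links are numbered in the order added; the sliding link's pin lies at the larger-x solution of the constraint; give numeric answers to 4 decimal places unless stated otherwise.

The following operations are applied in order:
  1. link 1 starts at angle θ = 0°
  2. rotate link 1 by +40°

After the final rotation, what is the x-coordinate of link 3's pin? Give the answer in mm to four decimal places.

geometry: r = 10 mm, L = 202 mm, e = 3 mm; θ starts at 0°
rotate link 1 by +40°: θ ← 0° +40° = 40°
crank pin P = (r cos θ, r sin θ) = (7.660444, 6.427876)
h = r sin θ − e = 6.427876 − 3 = 3.427876
x = r cos θ + √(L² − h²) = 7.660444 + 201.970913 = 209.631357

209.6314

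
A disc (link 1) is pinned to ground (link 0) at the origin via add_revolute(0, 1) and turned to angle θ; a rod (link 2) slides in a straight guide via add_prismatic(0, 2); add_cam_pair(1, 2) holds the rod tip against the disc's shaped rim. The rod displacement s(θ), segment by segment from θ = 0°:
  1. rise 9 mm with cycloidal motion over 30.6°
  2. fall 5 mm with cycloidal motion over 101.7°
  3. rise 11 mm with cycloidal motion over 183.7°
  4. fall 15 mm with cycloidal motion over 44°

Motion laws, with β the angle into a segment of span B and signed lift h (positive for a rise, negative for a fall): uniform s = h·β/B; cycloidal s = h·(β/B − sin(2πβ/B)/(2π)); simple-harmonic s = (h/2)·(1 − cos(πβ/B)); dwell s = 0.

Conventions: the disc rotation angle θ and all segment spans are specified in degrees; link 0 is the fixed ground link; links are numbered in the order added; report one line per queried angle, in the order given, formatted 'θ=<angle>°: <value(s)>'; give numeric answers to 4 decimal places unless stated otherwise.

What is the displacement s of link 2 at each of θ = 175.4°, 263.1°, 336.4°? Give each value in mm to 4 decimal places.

segment 1 (0° to 30.6°, cycloidal, h = 9) is passed completely: s = 0.0000 + (9) = 9.0000
segment 2 (30.6° to 132.3°, cycloidal, h = -5) is passed completely: s = 9.0000 + (-5) = 4.0000
θ = 175.4° falls in segment 3 (132.3° to 316°, cycloidal, h = 11): β = 175.4 − 132.3 = 43.1°, B = 183.7°; Δs = 11·(0.2346 − sin(2π·0.2346)/(2π)) = 0.8383; s = 4.0000 + 0.8383 = 4.8383
θ = 263.1° falls in segment 3 (132.3° to 316°, cycloidal, h = 11): β = 263.1 − 132.3 = 130.8°, B = 183.7°; Δs = 11·(0.7120 − sin(2π·0.7120)/(2π)) = 9.5335; s = 4.0000 + 9.5335 = 13.5335
segment 3 (132.3° to 316°, cycloidal, h = 11) is passed completely: s = 4.0000 + (11) = 15.0000
θ = 336.4° falls in segment 4 (316° to 360°, cycloidal, h = -15): β = 336.4 − 316 = 20.4°, B = 44°; Δs = -15·(0.4636 − sin(2π·0.4636)/(2π)) = -6.4138; s = 15.0000 − 6.4138 = 8.5862

θ=175.4°: 4.8383
θ=263.1°: 13.5335
θ=336.4°: 8.5862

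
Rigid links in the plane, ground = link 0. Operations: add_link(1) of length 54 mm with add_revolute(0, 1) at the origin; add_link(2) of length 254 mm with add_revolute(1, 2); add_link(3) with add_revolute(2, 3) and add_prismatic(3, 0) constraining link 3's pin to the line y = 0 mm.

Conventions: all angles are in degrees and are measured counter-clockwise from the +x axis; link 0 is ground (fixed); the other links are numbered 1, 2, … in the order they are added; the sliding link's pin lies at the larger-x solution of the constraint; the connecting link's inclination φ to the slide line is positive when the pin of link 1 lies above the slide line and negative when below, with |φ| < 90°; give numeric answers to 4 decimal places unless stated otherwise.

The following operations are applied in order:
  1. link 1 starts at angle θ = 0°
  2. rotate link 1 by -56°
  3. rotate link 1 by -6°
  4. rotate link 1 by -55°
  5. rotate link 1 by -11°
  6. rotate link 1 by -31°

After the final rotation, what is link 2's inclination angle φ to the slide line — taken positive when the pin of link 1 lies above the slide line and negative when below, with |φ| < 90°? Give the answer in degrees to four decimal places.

geometry: r = 54 mm, L = 254 mm, e = 0 mm; θ starts at 0°
rotate link 1 by -56°: θ ← 0° -56° = -56°
rotate link 1 by -6°: θ ← -56° -6° = -62°
rotate link 1 by -55°: θ ← -62° -55° = -117°
rotate link 1 by -11°: θ ← -117° -11° = -128°
rotate link 1 by -31°: θ ← -128° -31° = -159°
h = r sin θ − e = -19.351869 − 0 = -19.351869
sin φ = h / L = -19.351869 / 254 = -0.07618846
φ = arcsin(-0.07618846) = -4.369512°

-4.3695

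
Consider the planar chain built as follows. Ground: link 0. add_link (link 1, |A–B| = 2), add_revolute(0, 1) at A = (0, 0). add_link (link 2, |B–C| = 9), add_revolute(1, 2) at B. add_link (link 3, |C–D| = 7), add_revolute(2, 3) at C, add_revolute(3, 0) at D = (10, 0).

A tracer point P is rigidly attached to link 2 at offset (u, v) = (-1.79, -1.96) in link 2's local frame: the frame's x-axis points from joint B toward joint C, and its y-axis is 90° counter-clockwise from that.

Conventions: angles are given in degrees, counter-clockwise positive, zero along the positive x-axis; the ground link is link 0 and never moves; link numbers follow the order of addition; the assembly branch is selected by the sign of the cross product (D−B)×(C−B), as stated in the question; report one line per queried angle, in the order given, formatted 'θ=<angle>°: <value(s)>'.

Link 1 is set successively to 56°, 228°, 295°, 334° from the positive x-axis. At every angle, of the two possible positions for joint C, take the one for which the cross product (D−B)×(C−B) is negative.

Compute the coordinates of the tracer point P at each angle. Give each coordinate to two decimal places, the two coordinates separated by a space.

A=(0,0), D=(10.00,0)
θ=56°: B = A + 2.00·(cos56°, sin56°) = (1.1184, 1.6581)
θ=56°: |BD| = 9.0351
θ=56°: circle(B,9.00) ∩ circle(D,7.00): a=6.2884, h=6.4386
θ=56°:   candidates: C₊=(8.4816,6.8333) cross=58.173; C₋=(6.1184,-5.8252) cross=-58.173
θ=56°:   branch - wants cross < 0 → take C=(6.1184,-5.8252) (cross=-58.173)
θ=56°: ex = (C−B)/|BC| = (0.5556,-0.8315); ey = (0.8315,0.5556)
θ=56°: P = B + -1.79·ex + -1.96·ey = (-1.5058,2.0575)
θ=228°: B = A + 2.00·(cos228°, sin228°) = (-1.3383, -1.4863)
θ=228°: |BD| = 11.4353
θ=228°: circle(B,9.00) ∩ circle(D,7.00): a=7.1168, h=5.5092
θ=228°:   candidates: C₊=(5.0021,4.9012) cross=62.999; C₋=(6.4342,-6.0237) cross=-62.999
θ=228°:   branch - wants cross < 0 → take C=(6.4342,-6.0237) (cross=-62.999)
θ=228°: ex = (C−B)/|BC| = (0.8636,-0.5042); ey = (0.5042,0.8636)
θ=228°: P = B + -1.79·ex + -1.96·ey = (-3.8723,-2.2765)
θ=295°: B = A + 2.00·(cos295°, sin295°) = (0.8452, -1.8126)
θ=295°: |BD| = 9.3325
θ=295°: circle(B,9.00) ∩ circle(D,7.00): a=6.3807, h=6.3472
θ=295°:   candidates: C₊=(5.8716,5.6530) cross=59.235; C₋=(8.3372,-6.7996) cross=-59.235
θ=295°:   branch - wants cross < 0 → take C=(8.3372,-6.7996) (cross=-59.235)
θ=295°: ex = (C−B)/|BC| = (0.8324,-0.5541); ey = (0.5541,0.8324)
θ=295°: P = B + -1.79·ex + -1.96·ey = (-1.7309,-2.4523)
θ=334°: B = A + 2.00·(cos334°, sin334°) = (1.7976, -0.8767)
θ=334°: |BD| = 8.2491
θ=334°: circle(B,9.00) ∩ circle(D,7.00): a=6.0642, h=6.6503
θ=334°:   candidates: C₊=(7.1206,6.3804) cross=54.859; C₋=(8.5342,-6.8448) cross=-54.859
θ=334°:   branch - wants cross < 0 → take C=(8.5342,-6.8448) (cross=-54.859)
θ=334°: ex = (C−B)/|BC| = (0.7485,-0.6631); ey = (0.6631,0.7485)
θ=334°: P = B + -1.79·ex + -1.96·ey = (-0.8420,-1.1568)

θ=56°: -1.51 2.06
θ=228°: -3.87 -2.28
θ=295°: -1.73 -2.45
θ=334°: -0.84 -1.16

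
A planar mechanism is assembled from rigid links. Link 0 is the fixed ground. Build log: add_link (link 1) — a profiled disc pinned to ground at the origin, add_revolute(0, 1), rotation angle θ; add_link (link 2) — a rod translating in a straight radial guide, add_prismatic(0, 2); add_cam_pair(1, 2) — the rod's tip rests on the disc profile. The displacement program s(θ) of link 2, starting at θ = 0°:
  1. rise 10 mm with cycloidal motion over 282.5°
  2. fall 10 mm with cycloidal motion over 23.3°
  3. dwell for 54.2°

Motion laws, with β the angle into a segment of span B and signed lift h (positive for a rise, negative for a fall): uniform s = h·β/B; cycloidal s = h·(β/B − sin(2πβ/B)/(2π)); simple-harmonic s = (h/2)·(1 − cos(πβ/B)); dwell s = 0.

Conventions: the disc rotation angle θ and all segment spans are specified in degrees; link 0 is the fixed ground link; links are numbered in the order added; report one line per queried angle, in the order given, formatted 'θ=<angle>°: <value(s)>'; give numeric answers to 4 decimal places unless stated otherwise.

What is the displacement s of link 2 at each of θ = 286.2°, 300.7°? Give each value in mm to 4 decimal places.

seg 1 [0°–282.5°] cycloidal, h=10: full span → s += 10 → s = 10.0000
seg 2 [282.5°–305.8°] cycloidal, h=-10: θ=286.2° here. β=3.7, B=23.3. -10·(0.1588 − sin(2π·0.1588)/(2π)) = -0.2507 → s = 9.7493
seg 2 [282.5°–305.8°] cycloidal, h=-10: θ=300.7° here. β=18.2, B=23.3. -10·(0.7811 − sin(2π·0.7811)/(2π)) = -9.3724 → s = 0.6276

θ=286.2°: 9.7493
θ=300.7°: 0.6276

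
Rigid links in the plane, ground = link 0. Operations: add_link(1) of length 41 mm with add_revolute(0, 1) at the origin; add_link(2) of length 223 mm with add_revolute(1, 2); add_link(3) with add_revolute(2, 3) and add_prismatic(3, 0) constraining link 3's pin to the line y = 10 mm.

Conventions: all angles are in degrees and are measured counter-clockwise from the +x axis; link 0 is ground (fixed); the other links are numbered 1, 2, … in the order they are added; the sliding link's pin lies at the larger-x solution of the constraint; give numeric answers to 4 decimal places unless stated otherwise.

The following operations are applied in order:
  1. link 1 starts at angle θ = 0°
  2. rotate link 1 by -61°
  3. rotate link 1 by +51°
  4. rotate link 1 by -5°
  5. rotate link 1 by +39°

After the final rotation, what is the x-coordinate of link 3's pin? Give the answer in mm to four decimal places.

geometry: r = 41 mm, L = 223 mm, e = 10 mm; θ starts at 0°
rotate link 1 by -61°: θ ← 0° -61° = -61°
rotate link 1 by +51°: θ ← -61° +51° = -10°
rotate link 1 by -5°: θ ← -10° -5° = -15°
rotate link 1 by +39°: θ ← -15° +39° = 24°
crank pin P = (r cos θ, r sin θ) = (37.455364, 16.676202)
h = r sin θ − e = 16.676202 − 10 = 6.676202
x = r cos θ + √(L² − h²) = 37.455364 + 222.900041 = 260.355405

260.3554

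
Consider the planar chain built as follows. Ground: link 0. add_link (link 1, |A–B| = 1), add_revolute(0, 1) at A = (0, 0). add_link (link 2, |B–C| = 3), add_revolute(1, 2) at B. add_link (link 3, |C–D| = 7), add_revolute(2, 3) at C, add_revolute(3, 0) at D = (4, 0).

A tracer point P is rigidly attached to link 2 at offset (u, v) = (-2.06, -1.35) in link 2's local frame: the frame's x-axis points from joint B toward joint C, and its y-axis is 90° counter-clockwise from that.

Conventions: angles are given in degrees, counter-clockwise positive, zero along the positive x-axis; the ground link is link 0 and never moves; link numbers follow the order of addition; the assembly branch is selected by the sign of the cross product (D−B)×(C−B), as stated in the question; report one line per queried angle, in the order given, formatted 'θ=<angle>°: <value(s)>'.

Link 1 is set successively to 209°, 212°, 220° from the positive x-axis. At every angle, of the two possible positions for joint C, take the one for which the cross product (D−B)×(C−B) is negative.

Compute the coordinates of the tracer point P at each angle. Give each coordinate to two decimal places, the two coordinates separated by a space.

A=(0,0), D=(4.00,0)
θ=209°: B = A + 1.00·(cos209°, sin209°) = (-0.8746, -0.4848)
θ=209°: |BD| = 4.8987
θ=209°: circle(B,3.00) ∩ circle(D,7.00): a=-1.6334, h=2.5163
θ=209°:   candidates: C₊=(-2.7490,1.8575) cross=12.327; C₋=(-2.2510,-3.1505) cross=-12.327
θ=209°:   branch - wants cross < 0 → take C=(-2.2510,-3.1505) (cross=-12.327)
θ=209°: ex = (C−B)/|BC| = (-0.4588,-0.8885); ey = (0.8885,-0.4588)
θ=209°: P = B + -2.06·ex + -1.35·ey = (-1.1291,1.9650)
θ=212°: B = A + 1.00·(cos212°, sin212°) = (-0.8480, -0.5299)
θ=212°: |BD| = 4.8769
θ=212°: circle(B,3.00) ∩ circle(D,7.00): a=-1.6625, h=2.4972
θ=212°:   candidates: C₊=(-2.7720,1.7719) cross=12.179; C₋=(-2.2293,-3.1930) cross=-12.179
θ=212°:   branch - wants cross < 0 → take C=(-2.2293,-3.1930) (cross=-12.179)
θ=212°: ex = (C−B)/|BC| = (-0.4604,-0.8877); ey = (0.8877,-0.4604)
θ=212°: P = B + -2.06·ex + -1.35·ey = (-1.0979,1.9203)
θ=220°: B = A + 1.00·(cos220°, sin220°) = (-0.7660, -0.6428)
θ=220°: |BD| = 4.8092
θ=220°: circle(B,3.00) ∩ circle(D,7.00): a=-1.7541, h=2.4337
θ=220°:   candidates: C₊=(-2.8297,1.5347) cross=11.704; C₋=(-2.1791,-3.2891) cross=-11.704
θ=220°:   branch - wants cross < 0 → take C=(-2.1791,-3.2891) (cross=-11.704)
θ=220°: ex = (C−B)/|BC| = (-0.4710,-0.8821); ey = (0.8821,-0.4710)
θ=220°: P = B + -2.06·ex + -1.35·ey = (-0.9866,1.8103)

θ=209°: -1.13 1.96
θ=212°: -1.10 1.92
θ=220°: -0.99 1.81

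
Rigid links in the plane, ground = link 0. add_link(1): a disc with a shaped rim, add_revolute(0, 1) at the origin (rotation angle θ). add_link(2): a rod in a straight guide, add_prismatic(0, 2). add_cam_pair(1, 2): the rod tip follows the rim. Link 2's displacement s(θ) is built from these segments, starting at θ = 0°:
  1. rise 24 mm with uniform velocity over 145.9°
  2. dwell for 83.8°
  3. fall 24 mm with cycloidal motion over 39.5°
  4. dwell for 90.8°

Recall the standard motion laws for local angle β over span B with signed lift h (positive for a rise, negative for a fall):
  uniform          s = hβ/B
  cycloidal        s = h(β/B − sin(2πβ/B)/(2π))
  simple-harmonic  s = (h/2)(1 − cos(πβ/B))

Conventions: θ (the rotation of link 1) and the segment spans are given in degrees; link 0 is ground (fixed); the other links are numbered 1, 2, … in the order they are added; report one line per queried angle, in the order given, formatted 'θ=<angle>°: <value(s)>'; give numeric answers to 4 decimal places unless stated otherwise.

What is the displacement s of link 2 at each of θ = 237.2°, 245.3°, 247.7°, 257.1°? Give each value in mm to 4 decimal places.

segment 1 (0° to 145.9°, uniform, h = 24) is passed completely: s = 0.0000 + (24) = 24.0000
segment 2 (145.9° to 229.7°, dwell): s unchanged at 24.0000
θ = 237.2° falls in segment 3 (229.7° to 269.2°, cycloidal, h = -24): β = 237.2 − 229.7 = 7.5°, B = 39.5°; Δs = -24·(0.1899 − sin(2π·0.1899)/(2π)) = -1.0066; s = 24.0000 − 1.0066 = 22.9934
θ = 245.3° falls in segment 3 (229.7° to 269.2°, cycloidal, h = -24): β = 245.3 − 229.7 = 15.6°, B = 39.5°; Δs = -24·(0.3949 − sin(2π·0.3949)/(2π)) = -7.1361; s = 24.0000 − 7.1361 = 16.8639
θ = 247.7° falls in segment 3 (229.7° to 269.2°, cycloidal, h = -24): β = 247.7 − 229.7 = 18°, B = 39.5°; Δs = -24·(0.4557 − sin(2π·0.4557)/(2π)) = -9.8871; s = 24.0000 − 9.8871 = 14.1129
θ = 257.1° falls in segment 3 (229.7° to 269.2°, cycloidal, h = -24): β = 257.1 − 229.7 = 27.4°, B = 39.5°; Δs = -24·(0.6937 − sin(2π·0.6937)/(2π)) = -20.2311; s = 24.0000 − 20.2311 = 3.7689

θ=237.2°: 22.9934
θ=245.3°: 16.8639
θ=247.7°: 14.1129
θ=257.1°: 3.7689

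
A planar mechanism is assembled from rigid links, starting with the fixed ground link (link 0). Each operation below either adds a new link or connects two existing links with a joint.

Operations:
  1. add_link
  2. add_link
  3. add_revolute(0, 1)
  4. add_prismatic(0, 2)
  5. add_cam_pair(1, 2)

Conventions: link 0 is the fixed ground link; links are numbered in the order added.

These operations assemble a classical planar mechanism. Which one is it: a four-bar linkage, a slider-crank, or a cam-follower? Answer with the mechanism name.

links: 3 (incl. ground); joints: 1 revolute, 1 prismatic, 1 higher (cam) pair, forming one closed loop
3 links, revolute + prismatic + higher pair in one loop → cam-follower

cam-follower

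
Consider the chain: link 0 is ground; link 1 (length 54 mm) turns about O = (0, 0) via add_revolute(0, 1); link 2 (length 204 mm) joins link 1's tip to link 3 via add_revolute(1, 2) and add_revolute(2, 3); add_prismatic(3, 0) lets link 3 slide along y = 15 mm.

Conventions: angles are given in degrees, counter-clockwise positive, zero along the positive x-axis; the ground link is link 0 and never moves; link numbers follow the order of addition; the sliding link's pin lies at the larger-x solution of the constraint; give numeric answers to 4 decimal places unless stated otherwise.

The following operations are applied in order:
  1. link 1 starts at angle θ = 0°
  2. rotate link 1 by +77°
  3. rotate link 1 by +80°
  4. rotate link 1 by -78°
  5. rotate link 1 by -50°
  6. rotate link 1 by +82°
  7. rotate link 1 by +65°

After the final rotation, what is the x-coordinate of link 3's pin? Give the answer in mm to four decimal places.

geometry: r = 54 mm, L = 204 mm, e = 15 mm; θ starts at 0°
rotate link 1 by +77°: θ ← 0° +77° = 77°
rotate link 1 by +80°: θ ← 77° +80° = 157°
rotate link 1 by -78°: θ ← 157° -78° = 79°
rotate link 1 by -50°: θ ← 79° -50° = 29°
rotate link 1 by +82°: θ ← 29° +82° = 111°
rotate link 1 by +65°: θ ← 111° +65° = 176°
crank pin P = (r cos θ, r sin θ) = (-53.868459, 3.766850)
h = r sin θ − e = 3.766850 − 15 = -11.233150
x = r cos θ + √(L² − h²) = -53.868459 + 203.690492 = 149.822033

149.8220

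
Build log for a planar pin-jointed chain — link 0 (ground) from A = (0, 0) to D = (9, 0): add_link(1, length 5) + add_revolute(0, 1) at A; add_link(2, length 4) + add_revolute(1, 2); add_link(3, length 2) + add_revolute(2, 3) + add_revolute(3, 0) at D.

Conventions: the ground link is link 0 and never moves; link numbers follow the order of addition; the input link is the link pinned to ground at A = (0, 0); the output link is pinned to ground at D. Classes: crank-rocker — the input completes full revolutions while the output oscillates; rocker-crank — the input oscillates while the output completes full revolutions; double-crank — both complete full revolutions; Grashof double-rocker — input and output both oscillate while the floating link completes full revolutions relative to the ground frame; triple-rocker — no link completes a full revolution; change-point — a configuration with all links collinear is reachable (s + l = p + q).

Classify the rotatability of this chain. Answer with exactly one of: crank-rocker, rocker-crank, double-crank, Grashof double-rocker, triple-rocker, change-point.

lengths: ground=9, input=5, coupler=4, output=2
sorted: s=2 (shortest), l=9 (longest), p+q=9
s + l = 11 vs p + q = 9
s + l > p + q → non-Grashof → no link fully rotates → triple-rocker

triple-rocker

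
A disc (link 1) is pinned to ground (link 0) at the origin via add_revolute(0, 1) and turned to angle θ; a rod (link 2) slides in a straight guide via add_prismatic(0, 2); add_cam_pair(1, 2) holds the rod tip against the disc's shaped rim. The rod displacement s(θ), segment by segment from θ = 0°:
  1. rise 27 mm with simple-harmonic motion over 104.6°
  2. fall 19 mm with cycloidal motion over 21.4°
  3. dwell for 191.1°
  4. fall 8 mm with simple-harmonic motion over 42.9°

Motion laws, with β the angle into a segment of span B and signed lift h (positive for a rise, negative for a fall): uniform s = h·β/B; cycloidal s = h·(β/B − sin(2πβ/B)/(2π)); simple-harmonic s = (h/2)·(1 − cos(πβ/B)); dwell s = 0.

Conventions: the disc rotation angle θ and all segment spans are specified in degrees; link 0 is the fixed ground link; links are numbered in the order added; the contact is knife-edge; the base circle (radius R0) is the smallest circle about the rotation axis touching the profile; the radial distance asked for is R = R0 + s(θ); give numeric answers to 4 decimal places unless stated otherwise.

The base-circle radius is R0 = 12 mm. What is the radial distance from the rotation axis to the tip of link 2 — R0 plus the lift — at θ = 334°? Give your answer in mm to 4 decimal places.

segment 1 (0° to 104.6°, simple-harmonic, h = 27) is passed completely: s = 0.0000 + (27) = 27.0000
segment 2 (104.6° to 126°, cycloidal, h = -19) is passed completely: s = 27.0000 + (-19) = 8.0000
segment 3 (126° to 317.1°, dwell): s unchanged at 8.0000
θ = 334° falls in segment 4 (317.1° to 360°, simple-harmonic, h = -8): β = 334 − 317.1 = 16.9°, B = 42.9°; Δs = -8/2·(1 − cos(π·0.3939)) = -2.6917; s = 8.0000 − 2.6917 = 5.3083
R = R0 + s = 12 + 5.3083 = 17.3083

17.3083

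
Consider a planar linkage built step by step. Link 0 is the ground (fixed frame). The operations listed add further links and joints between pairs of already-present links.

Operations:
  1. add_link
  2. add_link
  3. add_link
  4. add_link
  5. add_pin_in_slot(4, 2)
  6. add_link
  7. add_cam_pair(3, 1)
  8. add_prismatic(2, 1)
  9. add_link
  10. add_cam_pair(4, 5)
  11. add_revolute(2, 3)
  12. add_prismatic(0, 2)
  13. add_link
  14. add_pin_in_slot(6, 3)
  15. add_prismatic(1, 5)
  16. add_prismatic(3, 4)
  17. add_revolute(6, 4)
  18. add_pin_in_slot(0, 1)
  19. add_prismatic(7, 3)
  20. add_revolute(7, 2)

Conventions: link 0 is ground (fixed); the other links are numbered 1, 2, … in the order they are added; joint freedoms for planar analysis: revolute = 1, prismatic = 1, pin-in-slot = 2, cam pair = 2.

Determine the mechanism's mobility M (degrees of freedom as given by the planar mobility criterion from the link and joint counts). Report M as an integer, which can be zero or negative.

(L,J1,J2)=(1,0,0); link0 fixed
link1: (2,0,0)
link2: (3,0,0)
link3: (4,0,0)
link4: (5,0,0)
PS 4-2 [J2]: (5,0,1)
link5: (6,0,1)
C 3-1 [J2]: (6,0,2)
P 2-1 [J1]: (6,1,2)
link6: (7,1,2)
C 4-5 [J2]: (7,1,3)
R 2-3 [J1]: (7,2,3)
P 0-2 [J1]: (7,3,3)
link7: (8,3,3)
PS 6-3 [J2]: (8,3,4)
P 1-5 [J1]: (8,4,4)
P 3-4 [J1]: (8,5,4)
R 6-4 [J1]: (8,6,4)
PS 0-1 [J2]: (8,6,5)
P 7-3 [J1]: (8,7,5)
R 7-2 [J1]: (8,8,5)
Grübler: 3·7 − 2·8 − 5 = 0

M = 0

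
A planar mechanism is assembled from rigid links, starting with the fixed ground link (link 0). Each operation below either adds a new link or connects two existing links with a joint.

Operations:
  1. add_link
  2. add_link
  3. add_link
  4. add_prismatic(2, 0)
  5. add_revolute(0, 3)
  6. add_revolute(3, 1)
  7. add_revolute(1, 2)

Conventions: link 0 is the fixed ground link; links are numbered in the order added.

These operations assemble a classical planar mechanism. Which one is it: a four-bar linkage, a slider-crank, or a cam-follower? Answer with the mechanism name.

links: 4 (incl. ground); joints: 3 revolute, 1 prismatic, 0 higher (cam) pair, forming one closed loop
4 links, 3 revolutes + 1 prismatic in one loop → slider-crank

slider-crank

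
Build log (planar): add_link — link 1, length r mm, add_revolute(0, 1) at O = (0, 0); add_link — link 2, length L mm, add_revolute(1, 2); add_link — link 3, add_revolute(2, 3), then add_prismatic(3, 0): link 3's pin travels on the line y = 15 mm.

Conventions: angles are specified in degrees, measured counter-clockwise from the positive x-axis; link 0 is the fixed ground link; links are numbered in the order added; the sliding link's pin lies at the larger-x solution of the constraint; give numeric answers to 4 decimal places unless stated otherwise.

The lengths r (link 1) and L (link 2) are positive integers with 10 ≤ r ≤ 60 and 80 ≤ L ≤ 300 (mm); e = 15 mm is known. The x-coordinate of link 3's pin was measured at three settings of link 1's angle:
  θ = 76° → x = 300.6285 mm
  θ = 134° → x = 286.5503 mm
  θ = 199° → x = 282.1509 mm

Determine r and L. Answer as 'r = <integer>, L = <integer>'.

constraint per measurement: (x − r cos θ)² + (r sin θ − e)² = L²
subtracting the θ₁ and θ₂ equations cancels the r² and L² terms:
r = (x₁² − x₂²) / (2[(x₁cos θ₁ + e sin θ₁) − (x₂cos θ₂ + e sin θ₂)]) = 15.0000 → r = 15
L² = (x₁ − r cos θ₁)² + (r sin θ₁ − e)² = 88209.0034 → L = 297.0000 → L = 297
check at θ₃=199°: x = 282.1509 (printed 282.1509) ✓

r = 15, L = 297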